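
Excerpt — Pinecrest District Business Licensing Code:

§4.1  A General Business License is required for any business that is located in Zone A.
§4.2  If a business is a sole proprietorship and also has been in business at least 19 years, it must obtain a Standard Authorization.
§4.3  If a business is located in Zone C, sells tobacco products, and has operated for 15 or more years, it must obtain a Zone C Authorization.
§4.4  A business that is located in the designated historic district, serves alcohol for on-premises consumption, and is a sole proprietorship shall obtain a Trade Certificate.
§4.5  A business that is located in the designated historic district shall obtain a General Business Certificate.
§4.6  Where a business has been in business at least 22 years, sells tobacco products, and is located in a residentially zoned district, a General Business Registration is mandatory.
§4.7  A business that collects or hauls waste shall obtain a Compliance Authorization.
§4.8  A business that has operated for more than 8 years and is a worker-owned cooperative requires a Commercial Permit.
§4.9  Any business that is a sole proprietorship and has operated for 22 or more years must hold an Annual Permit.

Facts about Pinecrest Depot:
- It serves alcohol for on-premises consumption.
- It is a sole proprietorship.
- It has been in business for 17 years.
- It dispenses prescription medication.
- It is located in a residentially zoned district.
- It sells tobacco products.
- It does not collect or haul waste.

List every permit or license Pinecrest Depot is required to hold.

§4.1 is located in a residentially zoned district (not: is located in Zone A) → General Business License not required.
§4.2 is a sole proprietorship; years in business 17 < 19 → Standard Authorization not required.
§4.3 is located in a residentially zoned district (not: is located in Zone C); sells tobacco products; years in business 17 ≥ 15 → Zone C Authorization not required.
§4.4 is located in a residentially zoned district (not: is located in the designated historic district); serves alcohol for on-premises consumption; is a sole proprietorship → Trade Certificate not required.
§4.5 is located in a residentially zoned district (not: is located in the designated historic district) → General Business Certificate not required.
§4.6 years in business 17 < 22; sells tobacco products; is located in a residentially zoned district → General Business Registration not required.
§4.7 does not collect or haul waste → Compliance Authorization not required.
§4.8 years in business 17 > 8; is a sole proprietorship (not: is a worker-owned cooperative) → Commercial Permit not required.
§4.9 is a sole proprietorship; years in business 17 < 22 → Annual Permit not required.

None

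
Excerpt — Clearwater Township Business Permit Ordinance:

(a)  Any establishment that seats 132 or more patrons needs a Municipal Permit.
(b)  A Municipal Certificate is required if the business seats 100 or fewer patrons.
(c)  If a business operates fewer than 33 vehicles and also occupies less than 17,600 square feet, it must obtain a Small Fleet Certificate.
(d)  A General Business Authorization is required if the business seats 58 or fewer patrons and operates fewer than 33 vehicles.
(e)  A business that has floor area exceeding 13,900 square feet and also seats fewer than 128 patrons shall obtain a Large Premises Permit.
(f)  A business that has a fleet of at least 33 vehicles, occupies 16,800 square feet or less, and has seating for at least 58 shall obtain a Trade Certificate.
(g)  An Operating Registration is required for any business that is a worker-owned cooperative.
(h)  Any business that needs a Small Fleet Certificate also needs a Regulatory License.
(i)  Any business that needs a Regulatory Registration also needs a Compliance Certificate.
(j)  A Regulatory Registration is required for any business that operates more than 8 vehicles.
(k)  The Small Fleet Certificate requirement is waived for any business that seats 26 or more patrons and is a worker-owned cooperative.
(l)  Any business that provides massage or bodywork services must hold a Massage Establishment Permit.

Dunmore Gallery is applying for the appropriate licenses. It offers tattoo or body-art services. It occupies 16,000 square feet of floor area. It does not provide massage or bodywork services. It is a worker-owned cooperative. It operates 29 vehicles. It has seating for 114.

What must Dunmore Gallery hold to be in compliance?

Compliance Certificate, Large Premises Permit, Operating Registration, Regulatory Registration

(a) seating 114 < 132 → Municipal Permit not required.
(b) seating 114 > 100 → Municipal Certificate not required.
(c) vehicles 29 < 33; floor area 16,000 square feet < 17,600 square feet → Small Fleet Certificate required.
(d) seating 114 > 58; vehicles 29 < 33 → General Business Authorization not required.
(e) floor area 16,000 square feet > 13,900 square feet; seating 114 < 128 → Large Premises Permit required.
(f) vehicles 29 < 33; floor area 16,000 square feet ≤ 16,800 square feet; seating 114 ≥ 58 → Trade Certificate not required.
(g) is a worker-owned cooperative → Operating Registration required.
(h) Small Fleet Certificate is not required → no effect.
(i) Regulatory Registration is required → Compliance Certificate also required.
(j) vehicles 29 > 8 → Regulatory Registration required.
(k) seating 114 ≥ 26; is a worker-owned cooperative → exempt from Small Fleet Certificate.
(l) does not provide massage or bodywork services → Massage Establishment Permit not required.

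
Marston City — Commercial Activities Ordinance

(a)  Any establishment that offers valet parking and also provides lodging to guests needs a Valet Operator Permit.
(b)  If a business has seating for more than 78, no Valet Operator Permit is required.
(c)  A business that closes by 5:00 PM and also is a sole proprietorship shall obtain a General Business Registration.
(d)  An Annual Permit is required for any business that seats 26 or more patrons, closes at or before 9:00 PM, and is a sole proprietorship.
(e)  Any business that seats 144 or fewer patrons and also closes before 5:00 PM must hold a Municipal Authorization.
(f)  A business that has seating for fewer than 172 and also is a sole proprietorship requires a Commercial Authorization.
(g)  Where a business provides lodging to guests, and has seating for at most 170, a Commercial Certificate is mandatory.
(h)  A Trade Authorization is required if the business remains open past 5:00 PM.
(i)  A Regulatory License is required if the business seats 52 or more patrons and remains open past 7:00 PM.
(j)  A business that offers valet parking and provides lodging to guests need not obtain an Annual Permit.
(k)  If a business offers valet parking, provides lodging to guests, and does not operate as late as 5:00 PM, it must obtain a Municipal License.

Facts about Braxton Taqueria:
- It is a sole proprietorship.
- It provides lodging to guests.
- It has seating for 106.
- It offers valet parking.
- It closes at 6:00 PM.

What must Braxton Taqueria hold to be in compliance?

(a) offers valet parking; provides lodging to guests → Valet Operator Permit required.
(b) seating 106 > 78 → exempt from Valet Operator Permit.
(c) closes 6:00 PM, after 5:00 PM; is a sole proprietorship → General Business Registration not required.
(d) seating 106 ≥ 26; closes 6:00 PM, at/before 9:00 PM; is a sole proprietorship → Annual Permit required.
(e) seating 106 ≤ 144; closes 6:00 PM, after 5:00 PM → Municipal Authorization not required.
(f) seating 106 < 172; is a sole proprietorship → Commercial Authorization required.
(g) provides lodging to guests; seating 106 ≤ 170 → Commercial Certificate required.
(h) closes 6:00 PM, after 5:00 PM → Trade Authorization required.
(i) seating 106 ≥ 52; closes 6:00 PM, at/before 7:00 PM → Regulatory License not required.
(j) offers valet parking; provides lodging to guests → exempt from Annual Permit.
(k) offers valet parking; provides lodging to guests; closes 6:00 PM, after 5:00 PM → Municipal License not required.

Commercial Authorization, Commercial Certificate, Trade Authorization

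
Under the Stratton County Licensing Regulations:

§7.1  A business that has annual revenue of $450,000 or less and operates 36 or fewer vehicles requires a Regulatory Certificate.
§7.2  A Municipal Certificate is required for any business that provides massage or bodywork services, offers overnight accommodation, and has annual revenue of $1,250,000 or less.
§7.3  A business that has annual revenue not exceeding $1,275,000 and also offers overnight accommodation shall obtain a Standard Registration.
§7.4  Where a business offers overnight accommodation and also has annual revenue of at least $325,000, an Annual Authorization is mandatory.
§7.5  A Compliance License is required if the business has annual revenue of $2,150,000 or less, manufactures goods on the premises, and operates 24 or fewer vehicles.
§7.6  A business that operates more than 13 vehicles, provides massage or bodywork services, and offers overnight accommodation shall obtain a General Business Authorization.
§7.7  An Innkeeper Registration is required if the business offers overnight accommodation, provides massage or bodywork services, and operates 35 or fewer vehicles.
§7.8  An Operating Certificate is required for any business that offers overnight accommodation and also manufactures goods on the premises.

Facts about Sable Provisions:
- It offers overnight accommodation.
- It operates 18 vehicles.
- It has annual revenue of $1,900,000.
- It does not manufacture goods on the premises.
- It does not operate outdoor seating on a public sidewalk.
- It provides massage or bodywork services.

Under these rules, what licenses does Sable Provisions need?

§7.1 revenue $1,900,000 > $450,000; vehicles 18 ≤ 36 → Regulatory Certificate not required.
§7.2 provides massage or bodywork services; offers overnight accommodation; revenue $1,900,000 > $1,250,000 → Municipal Certificate not required.
§7.3 revenue $1,900,000 > $1,275,000; offers overnight accommodation → Standard Registration not required.
§7.4 offers overnight accommodation; revenue $1,900,000 ≥ $325,000 → Annual Authorization required.
§7.5 revenue $1,900,000 ≤ $2,150,000; does not manufacture goods on the premises; vehicles 18 ≤ 24 → Compliance License not required.
§7.6 vehicles 18 > 13; provides massage or bodywork services; offers overnight accommodation → General Business Authorization required.
§7.7 offers overnight accommodation; provides massage or bodywork services; vehicles 18 ≤ 35 → Innkeeper Registration required.
§7.8 offers overnight accommodation; does not manufacture goods on the premises → Operating Certificate not required.

Annual Authorization, General Business Authorization, Innkeeper Registration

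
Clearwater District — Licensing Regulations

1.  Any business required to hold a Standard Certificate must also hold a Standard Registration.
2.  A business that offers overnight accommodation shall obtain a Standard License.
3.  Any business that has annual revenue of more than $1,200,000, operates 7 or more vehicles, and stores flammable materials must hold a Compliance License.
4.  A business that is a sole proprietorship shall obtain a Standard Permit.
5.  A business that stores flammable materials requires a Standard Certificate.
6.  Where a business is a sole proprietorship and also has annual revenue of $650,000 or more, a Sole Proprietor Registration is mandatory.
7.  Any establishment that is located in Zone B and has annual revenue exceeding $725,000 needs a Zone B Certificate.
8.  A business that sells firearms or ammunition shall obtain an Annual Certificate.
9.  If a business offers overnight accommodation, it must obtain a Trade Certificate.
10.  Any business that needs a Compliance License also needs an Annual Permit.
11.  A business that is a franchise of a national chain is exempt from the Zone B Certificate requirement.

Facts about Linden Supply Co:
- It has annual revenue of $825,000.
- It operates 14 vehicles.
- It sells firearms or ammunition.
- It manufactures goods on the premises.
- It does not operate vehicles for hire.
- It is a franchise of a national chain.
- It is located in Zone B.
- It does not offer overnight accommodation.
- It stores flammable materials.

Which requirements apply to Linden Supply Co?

Annual Certificate, Standard Certificate, Standard Registration

1. Standard Certificate is required → Standard Registration also required.
2. does not offer overnight accommodation → Standard License not required.
3. revenue $825,000 ≤ $1,200,000; vehicles 14 ≥ 7; stores flammable materials → Compliance License not required.
4. is a franchise of a national chain (not: is a sole proprietorship) → Standard Permit not required.
5. stores flammable materials → Standard Certificate required.
6. is a franchise of a national chain (not: is a sole proprietorship); revenue $825,000 ≥ $650,000 → Sole Proprietor Registration not required.
7. is located in Zone B; revenue $825,000 > $725,000 → Zone B Certificate required.
8. sells firearms or ammunition → Annual Certificate required.
9. does not offer overnight accommodation → Trade Certificate not required.
10. Compliance License is not required → no effect.
11. is a franchise of a national chain → exempt from Zone B Certificate.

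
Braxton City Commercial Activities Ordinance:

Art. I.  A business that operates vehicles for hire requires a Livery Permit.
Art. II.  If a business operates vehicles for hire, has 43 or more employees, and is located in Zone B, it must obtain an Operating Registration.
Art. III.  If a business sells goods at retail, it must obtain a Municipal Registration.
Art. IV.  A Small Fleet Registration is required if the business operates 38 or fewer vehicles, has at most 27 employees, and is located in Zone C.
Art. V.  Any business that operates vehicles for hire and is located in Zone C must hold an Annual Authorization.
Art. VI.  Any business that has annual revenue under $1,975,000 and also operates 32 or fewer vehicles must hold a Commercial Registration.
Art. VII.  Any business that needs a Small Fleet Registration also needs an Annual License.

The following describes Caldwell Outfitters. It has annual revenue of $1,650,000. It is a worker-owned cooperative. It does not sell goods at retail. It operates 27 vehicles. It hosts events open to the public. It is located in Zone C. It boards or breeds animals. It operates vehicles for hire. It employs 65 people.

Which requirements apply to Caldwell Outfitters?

Annual Authorization, Commercial Registration, Livery Permit

Art. I. operates vehicles for hire → Livery Permit required.
Art. II. operates vehicles for hire; employees 65 ≥ 43; is located in Zone C (not: is located in Zone B) → Operating Registration not required.
Art. III. does not sell goods at retail → Municipal Registration not required.
Art. IV. vehicles 27 ≤ 38; employees 65 > 27; is located in Zone C → Small Fleet Registration not required.
Art. V. operates vehicles for hire; is located in Zone C → Annual Authorization required.
Art. VI. revenue $1,650,000 < $1,975,000; vehicles 27 ≤ 32 → Commercial Registration required.
Art. VII. Small Fleet Registration is not required → no effect.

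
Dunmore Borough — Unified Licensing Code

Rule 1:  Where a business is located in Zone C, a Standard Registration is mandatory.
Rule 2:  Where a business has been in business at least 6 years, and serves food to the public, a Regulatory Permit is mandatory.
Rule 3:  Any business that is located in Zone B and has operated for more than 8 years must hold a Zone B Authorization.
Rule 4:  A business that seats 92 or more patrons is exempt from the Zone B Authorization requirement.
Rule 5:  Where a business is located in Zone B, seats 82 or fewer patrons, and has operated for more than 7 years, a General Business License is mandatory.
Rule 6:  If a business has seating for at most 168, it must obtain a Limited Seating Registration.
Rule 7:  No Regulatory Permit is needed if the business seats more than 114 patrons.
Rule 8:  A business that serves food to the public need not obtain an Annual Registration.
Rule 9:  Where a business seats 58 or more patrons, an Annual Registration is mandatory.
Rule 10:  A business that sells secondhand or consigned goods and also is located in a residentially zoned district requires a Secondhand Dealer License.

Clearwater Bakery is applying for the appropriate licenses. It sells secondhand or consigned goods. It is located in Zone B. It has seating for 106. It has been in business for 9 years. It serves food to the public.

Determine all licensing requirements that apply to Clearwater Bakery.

Limited Seating Registration, Regulatory Permit

Rule 1: is located in Zone B (not: is located in Zone C) → Standard Registration not required.
Rule 2: years in business 9 ≥ 6; serves food to the public → Regulatory Permit required.
Rule 3: is located in Zone B; years in business 9 > 8 → Zone B Authorization required.
Rule 4: seating 106 ≥ 92 → exempt from Zone B Authorization.
Rule 5: is located in Zone B; seating 106 > 82; years in business 9 > 7 → General Business License not required.
Rule 6: seating 106 ≤ 168 → Limited Seating Registration required.
Rule 7: seating 106 ≤ 114 → Regulatory Permit exemption does not apply.
Rule 8: serves food to the public → exempt from Annual Registration.
Rule 9: seating 106 ≥ 58 → Annual Registration required.
Rule 10: sells secondhand or consigned goods; is located in Zone B (not: is located in a residentially zoned district) → Secondhand Dealer License not required.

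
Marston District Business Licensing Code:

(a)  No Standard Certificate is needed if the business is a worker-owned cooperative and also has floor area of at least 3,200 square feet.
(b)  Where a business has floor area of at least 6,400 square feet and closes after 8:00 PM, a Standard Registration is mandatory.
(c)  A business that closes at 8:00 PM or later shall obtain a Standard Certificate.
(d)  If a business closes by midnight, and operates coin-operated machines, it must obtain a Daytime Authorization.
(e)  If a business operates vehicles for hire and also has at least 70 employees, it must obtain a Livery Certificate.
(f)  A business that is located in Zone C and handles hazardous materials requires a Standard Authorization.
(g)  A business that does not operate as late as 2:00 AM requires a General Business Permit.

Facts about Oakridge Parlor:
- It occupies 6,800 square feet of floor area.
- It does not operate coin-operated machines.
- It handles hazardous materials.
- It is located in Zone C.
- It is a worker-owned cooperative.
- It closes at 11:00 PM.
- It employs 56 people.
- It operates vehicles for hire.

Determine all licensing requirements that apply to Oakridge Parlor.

General Business Permit, Standard Authorization, Standard Registration

(a) is a worker-owned cooperative; floor area 6,800 square feet ≥ 3,200 square feet → exempt from Standard Certificate.
(b) floor area 6,800 square feet ≥ 6,400 square feet; closes 11:00 PM, after 8:00 PM → Standard Registration required.
(c) closes 11:00 PM, after 8:00 PM → Standard Certificate required.
(d) closes 11:00 PM, at/before midnight; does not operate coin-operated machines → Daytime Authorization not required.
(e) operates vehicles for hire; employees 56 < 70 → Livery Certificate not required.
(f) is located in Zone C; handles hazardous materials → Standard Authorization required.
(g) closes 11:00 PM, at/before 2:00 AM → General Business Permit required.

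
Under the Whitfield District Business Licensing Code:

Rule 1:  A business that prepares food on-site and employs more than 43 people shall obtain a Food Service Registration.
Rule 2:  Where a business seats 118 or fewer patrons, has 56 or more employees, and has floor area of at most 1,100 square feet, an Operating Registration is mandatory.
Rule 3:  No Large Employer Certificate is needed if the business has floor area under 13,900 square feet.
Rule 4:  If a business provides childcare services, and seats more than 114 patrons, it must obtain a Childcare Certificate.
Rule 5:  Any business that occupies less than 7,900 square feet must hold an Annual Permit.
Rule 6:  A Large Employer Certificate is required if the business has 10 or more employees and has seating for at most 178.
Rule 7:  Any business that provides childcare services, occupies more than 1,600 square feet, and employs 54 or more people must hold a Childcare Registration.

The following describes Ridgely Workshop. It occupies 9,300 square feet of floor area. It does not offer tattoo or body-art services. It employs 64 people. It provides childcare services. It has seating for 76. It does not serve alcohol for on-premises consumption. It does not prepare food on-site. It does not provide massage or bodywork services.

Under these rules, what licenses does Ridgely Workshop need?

Rule 1: does not prepare food on-site; employees 64 > 43 → Food Service Registration not required.
Rule 2: seating 76 ≤ 118; employees 64 ≥ 56; floor area 9,300 square feet > 1,100 square feet → Operating Registration not required.
Rule 3: floor area 9,300 square feet < 13,900 square feet → exempt from Large Employer Certificate.
Rule 4: provides childcare services; seating 76 ≤ 114 → Childcare Certificate not required.
Rule 5: floor area 9,300 square feet ≥ 7,900 square feet → Annual Permit not required.
Rule 6: employees 64 ≥ 10; seating 76 ≤ 178 → Large Employer Certificate required.
Rule 7: provides childcare services; floor area 9,300 square feet > 1,600 square feet; employees 64 ≥ 54 → Childcare Registration required.

Childcare Registration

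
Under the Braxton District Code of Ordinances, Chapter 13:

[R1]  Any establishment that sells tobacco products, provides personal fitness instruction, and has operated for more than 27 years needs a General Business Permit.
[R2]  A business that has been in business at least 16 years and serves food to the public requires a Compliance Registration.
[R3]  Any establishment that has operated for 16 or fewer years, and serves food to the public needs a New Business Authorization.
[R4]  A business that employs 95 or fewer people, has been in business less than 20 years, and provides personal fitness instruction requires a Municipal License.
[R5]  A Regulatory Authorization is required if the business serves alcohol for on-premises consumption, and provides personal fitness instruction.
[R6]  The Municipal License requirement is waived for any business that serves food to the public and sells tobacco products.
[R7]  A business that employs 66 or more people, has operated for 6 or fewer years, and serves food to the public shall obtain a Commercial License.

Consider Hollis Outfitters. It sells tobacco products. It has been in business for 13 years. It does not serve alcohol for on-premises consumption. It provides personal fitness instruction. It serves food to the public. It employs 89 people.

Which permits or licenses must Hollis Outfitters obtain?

New Business Authorization

[R1] sells tobacco products; provides personal fitness instruction; years in business 13 ≤ 27 → General Business Permit not required.
[R2] years in business 13 < 16; serves food to the public → Compliance Registration not required.
[R3] years in business 13 ≤ 16; serves food to the public → New Business Authorization required.
[R4] employees 89 ≤ 95; years in business 13 < 20; provides personal fitness instruction → Municipal License required.
[R5] does not serve alcohol for on-premises consumption; provides personal fitness instruction → Regulatory Authorization not required.
[R6] serves food to the public; sells tobacco products → exempt from Municipal License.
[R7] employees 89 ≥ 66; years in business 13 > 6; serves food to the public → Commercial License not required.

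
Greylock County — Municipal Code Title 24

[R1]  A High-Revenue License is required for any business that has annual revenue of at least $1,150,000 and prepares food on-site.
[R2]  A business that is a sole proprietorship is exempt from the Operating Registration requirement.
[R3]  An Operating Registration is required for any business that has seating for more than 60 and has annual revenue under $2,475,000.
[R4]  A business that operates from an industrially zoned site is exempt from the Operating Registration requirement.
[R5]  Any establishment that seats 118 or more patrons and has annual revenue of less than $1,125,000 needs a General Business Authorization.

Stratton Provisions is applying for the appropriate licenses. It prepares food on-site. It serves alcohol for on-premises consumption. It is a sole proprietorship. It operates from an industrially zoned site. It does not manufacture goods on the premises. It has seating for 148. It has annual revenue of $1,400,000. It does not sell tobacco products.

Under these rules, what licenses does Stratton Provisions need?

[R1] revenue $1,400,000 ≥ $1,150,000; prepares food on-site → High-Revenue License required.
[R2] is a sole proprietorship → exempt from Operating Registration.
[R3] seating 148 > 60; revenue $1,400,000 < $2,475,000 → Operating Registration required.
[R4] operates from an industrially zoned site → exempt from Operating Registration.
[R5] seating 148 ≥ 118; revenue $1,400,000 ≥ $1,125,000 → General Business Authorization not required.

High-Revenue License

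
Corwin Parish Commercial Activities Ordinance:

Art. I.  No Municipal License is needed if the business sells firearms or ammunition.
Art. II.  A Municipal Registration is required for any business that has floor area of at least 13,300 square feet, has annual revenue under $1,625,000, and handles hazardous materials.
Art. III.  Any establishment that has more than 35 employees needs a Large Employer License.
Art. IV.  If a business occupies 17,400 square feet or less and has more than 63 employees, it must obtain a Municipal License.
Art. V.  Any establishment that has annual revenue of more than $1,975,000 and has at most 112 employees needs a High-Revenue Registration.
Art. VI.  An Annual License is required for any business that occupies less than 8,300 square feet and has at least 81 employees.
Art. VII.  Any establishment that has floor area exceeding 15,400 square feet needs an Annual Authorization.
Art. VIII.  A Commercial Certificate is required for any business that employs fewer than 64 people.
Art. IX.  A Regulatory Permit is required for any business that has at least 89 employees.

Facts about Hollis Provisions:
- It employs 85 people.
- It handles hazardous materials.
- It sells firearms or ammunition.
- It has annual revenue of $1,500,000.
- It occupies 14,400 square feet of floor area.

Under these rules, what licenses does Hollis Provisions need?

Art. I. sells firearms or ammunition → exempt from Municipal License.
Art. II. floor area 14,400 square feet ≥ 13,300 square feet; revenue $1,500,000 < $1,625,000; handles hazardous materials → Municipal Registration required.
Art. III. employees 85 > 35 → Large Employer License required.
Art. IV. floor area 14,400 square feet ≤ 17,400 square feet; employees 85 > 63 → Municipal License required.
Art. V. revenue $1,500,000 ≤ $1,975,000; employees 85 ≤ 112 → High-Revenue Registration not required.
Art. VI. floor area 14,400 square feet ≥ 8,300 square feet; employees 85 ≥ 81 → Annual License not required.
Art. VII. floor area 14,400 square feet ≤ 15,400 square feet → Annual Authorization not required.
Art. VIII. employees 85 ≥ 64 → Commercial Certificate not required.
Art. IX. employees 85 < 89 → Regulatory Permit not required.

Large Employer License, Municipal Registration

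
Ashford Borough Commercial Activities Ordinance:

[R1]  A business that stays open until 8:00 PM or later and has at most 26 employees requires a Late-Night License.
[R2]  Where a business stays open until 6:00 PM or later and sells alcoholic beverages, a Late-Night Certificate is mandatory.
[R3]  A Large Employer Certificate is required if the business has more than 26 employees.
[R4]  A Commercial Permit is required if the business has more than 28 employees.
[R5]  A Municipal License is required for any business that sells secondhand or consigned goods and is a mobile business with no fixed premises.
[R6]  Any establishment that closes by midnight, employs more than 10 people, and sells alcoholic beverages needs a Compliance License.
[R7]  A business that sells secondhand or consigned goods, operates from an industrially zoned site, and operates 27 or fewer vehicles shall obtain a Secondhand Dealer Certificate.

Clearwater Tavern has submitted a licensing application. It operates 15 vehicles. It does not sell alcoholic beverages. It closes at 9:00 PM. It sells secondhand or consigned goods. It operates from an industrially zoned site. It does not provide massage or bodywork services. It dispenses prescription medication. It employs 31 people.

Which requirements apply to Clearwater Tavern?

[R1] closes 9:00 PM, after 8:00 PM; employees 31 > 26 → Late-Night License not required.
[R2] closes 9:00 PM, after 6:00 PM; does not sell alcoholic beverages → Late-Night Certificate not required.
[R3] employees 31 > 26 → Large Employer Certificate required.
[R4] employees 31 > 28 → Commercial Permit required.
[R5] sells secondhand or consigned goods; operates from an industrially zoned site (not: is a mobile business with no fixed premises) → Municipal License not required.
[R6] closes 9:00 PM, at/before midnight; employees 31 > 10; does not sell alcoholic beverages → Compliance License not required.
[R7] sells secondhand or consigned goods; operates from an industrially zoned site; vehicles 15 ≤ 27 → Secondhand Dealer Certificate required.

Commercial Permit, Large Employer Certificate, Secondhand Dealer Certificate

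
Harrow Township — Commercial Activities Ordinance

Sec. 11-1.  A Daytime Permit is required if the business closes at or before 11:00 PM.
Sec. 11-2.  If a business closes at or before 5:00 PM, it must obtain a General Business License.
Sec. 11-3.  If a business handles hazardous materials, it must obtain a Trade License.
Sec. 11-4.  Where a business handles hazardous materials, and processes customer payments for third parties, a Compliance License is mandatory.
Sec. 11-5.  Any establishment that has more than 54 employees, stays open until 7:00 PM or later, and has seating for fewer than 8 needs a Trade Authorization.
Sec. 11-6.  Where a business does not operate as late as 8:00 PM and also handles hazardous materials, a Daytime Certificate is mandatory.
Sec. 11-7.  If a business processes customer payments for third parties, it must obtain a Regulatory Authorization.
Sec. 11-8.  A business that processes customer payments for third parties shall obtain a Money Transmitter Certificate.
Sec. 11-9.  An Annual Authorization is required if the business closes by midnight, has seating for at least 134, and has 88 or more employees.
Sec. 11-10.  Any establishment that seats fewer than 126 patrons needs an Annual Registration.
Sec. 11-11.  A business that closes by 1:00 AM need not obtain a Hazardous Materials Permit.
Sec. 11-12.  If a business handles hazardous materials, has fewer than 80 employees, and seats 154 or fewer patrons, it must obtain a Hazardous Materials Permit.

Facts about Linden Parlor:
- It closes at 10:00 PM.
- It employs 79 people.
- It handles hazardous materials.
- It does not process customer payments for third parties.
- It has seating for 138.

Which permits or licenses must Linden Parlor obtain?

Daytime Permit, Trade License

Sec. 11-1. closes 10:00 PM, at/before 11:00 PM → Daytime Permit required.
Sec. 11-2. closes 10:00 PM, after 5:00 PM → General Business License not required.
Sec. 11-3. handles hazardous materials → Trade License required.
Sec. 11-4. handles hazardous materials; does not process customer payments for third parties → Compliance License not required.
Sec. 11-5. employees 79 > 54; closes 10:00 PM, after 7:00 PM; seating 138 ≥ 8 → Trade Authorization not required.
Sec. 11-6. closes 10:00 PM, after 8:00 PM; handles hazardous materials → Daytime Certificate not required.
Sec. 11-7. does not process customer payments for third parties → Regulatory Authorization not required.
Sec. 11-8. does not process customer payments for third parties → Money Transmitter Certificate not required.
Sec. 11-9. closes 10:00 PM, at/before midnight; seating 138 ≥ 134; employees 79 < 88 → Annual Authorization not required.
Sec. 11-10. seating 138 ≥ 126 → Annual Registration not required.
Sec. 11-11. closes 10:00 PM, at/before 1:00 AM → exempt from Hazardous Materials Permit.
Sec. 11-12. handles hazardous materials; employees 79 < 80; seating 138 ≤ 154 → Hazardous Materials Permit required.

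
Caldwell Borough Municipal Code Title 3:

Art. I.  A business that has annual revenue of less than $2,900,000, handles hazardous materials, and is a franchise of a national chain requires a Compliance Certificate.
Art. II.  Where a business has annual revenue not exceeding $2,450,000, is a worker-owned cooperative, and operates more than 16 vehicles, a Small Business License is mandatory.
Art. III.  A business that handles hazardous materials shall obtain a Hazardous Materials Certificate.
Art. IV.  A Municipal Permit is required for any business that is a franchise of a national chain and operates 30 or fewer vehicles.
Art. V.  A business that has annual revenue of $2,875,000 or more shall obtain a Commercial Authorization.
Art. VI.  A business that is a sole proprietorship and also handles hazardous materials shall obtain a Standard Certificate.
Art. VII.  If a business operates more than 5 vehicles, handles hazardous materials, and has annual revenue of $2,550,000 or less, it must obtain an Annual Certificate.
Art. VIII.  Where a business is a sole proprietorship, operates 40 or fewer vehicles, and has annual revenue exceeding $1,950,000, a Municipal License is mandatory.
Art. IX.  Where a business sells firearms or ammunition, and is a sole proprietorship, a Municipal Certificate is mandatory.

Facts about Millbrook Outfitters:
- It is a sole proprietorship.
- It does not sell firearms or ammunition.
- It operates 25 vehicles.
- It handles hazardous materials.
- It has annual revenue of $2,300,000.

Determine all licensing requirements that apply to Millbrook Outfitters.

Art. I. revenue $2,300,000 < $2,900,000; handles hazardous materials; is a sole proprietorship (not: is a franchise of a national chain) → Compliance Certificate not required.
Art. II. revenue $2,300,000 ≤ $2,450,000; is a sole proprietorship (not: is a worker-owned cooperative); vehicles 25 > 16 → Small Business License not required.
Art. III. handles hazardous materials → Hazardous Materials Certificate required.
Art. IV. is a sole proprietorship (not: is a franchise of a national chain); vehicles 25 ≤ 30 → Municipal Permit not required.
Art. V. revenue $2,300,000 < $2,875,000 → Commercial Authorization not required.
Art. VI. is a sole proprietorship; handles hazardous materials → Standard Certificate required.
Art. VII. vehicles 25 > 5; handles hazardous materials; revenue $2,300,000 ≤ $2,550,000 → Annual Certificate required.
Art. VIII. is a sole proprietorship; vehicles 25 ≤ 40; revenue $2,300,000 > $1,950,000 → Municipal License required.
Art. IX. does not sell firearms or ammunition; is a sole proprietorship → Municipal Certificate not required.

Annual Certificate, Hazardous Materials Certificate, Municipal License, Standard Certificate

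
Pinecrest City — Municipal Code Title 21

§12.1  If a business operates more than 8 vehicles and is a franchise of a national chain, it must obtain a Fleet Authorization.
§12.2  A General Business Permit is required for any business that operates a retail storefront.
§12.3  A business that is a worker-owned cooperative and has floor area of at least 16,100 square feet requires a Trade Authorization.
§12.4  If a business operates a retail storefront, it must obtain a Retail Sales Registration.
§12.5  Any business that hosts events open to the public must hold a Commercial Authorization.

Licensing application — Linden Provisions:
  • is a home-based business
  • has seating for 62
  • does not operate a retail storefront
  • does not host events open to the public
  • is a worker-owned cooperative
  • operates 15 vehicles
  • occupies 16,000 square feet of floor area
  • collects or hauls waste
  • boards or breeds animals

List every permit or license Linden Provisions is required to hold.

§12.1 vehicles 15 > 8; is a worker-owned cooperative (not: is a franchise of a national chain) → Fleet Authorization not required.
§12.2 does not operate a retail storefront → General Business Permit not required.
§12.3 is a worker-owned cooperative; floor area 16,000 square feet < 16,100 square feet → Trade Authorization not required.
§12.4 does not operate a retail storefront → Retail Sales Registration not required.
§12.5 does not host events open to the public → Commercial Authorization not required.

None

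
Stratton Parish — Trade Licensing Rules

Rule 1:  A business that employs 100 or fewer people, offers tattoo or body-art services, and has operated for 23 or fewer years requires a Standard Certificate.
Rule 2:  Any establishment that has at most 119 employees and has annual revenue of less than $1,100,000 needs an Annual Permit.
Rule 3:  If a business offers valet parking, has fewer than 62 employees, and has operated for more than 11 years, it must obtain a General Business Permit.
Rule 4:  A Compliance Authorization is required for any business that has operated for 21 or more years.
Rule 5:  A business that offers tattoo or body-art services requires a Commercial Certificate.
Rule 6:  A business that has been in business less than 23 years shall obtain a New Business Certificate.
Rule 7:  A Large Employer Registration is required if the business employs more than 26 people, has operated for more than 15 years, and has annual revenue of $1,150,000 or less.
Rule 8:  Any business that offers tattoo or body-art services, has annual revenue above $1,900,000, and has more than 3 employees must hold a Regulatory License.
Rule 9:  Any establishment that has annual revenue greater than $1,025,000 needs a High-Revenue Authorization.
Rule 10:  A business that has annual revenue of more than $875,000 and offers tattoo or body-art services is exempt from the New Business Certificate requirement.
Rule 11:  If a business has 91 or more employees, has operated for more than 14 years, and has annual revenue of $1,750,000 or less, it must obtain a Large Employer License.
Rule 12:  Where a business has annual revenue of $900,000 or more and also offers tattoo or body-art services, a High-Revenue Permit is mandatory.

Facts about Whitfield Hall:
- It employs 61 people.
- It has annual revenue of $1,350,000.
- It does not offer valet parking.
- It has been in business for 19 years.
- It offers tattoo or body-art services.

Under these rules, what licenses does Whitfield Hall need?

Rule 1: employees 61 ≤ 100; offers tattoo or body-art services; years in business 19 ≤ 23 → Standard Certificate required.
Rule 2: employees 61 ≤ 119; revenue $1,350,000 ≥ $1,100,000 → Annual Permit not required.
Rule 3: does not offer valet parking; employees 61 < 62; years in business 19 > 11 → General Business Permit not required.
Rule 4: years in business 19 < 21 → Compliance Authorization not required.
Rule 5: offers tattoo or body-art services → Commercial Certificate required.
Rule 6: years in business 19 < 23 → New Business Certificate required.
Rule 7: employees 61 > 26; years in business 19 > 15; revenue $1,350,000 > $1,150,000 → Large Employer Registration not required.
Rule 8: offers tattoo or body-art services; revenue $1,350,000 ≤ $1,900,000; employees 61 > 3 → Regulatory License not required.
Rule 9: revenue $1,350,000 > $1,025,000 → High-Revenue Authorization required.
Rule 10: revenue $1,350,000 > $875,000; offers tattoo or body-art services → exempt from New Business Certificate.
Rule 11: employees 61 < 91; years in business 19 > 14; revenue $1,350,000 ≤ $1,750,000 → Large Employer License not required.
Rule 12: revenue $1,350,000 ≥ $900,000; offers tattoo or body-art services → High-Revenue Permit required.

Commercial Certificate, High-Revenue Authorization, High-Revenue Permit, Standard Certificate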